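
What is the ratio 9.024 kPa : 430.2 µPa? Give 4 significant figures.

20980000

(9.024e3) / (430.2e-6) = 0.020976e9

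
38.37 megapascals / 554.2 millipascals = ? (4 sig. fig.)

69230000

(38.37e6) / (554.2e-3) = 0.069235e9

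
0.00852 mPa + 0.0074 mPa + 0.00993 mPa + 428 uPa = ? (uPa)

In uPa:
  0.00852 mPa = 0.00852 × 10^3 uPa = 8.52
  0.0074 mPa = 0.0074 × 10^3 uPa = 7.4
  0.00993 mPa = 0.00993 × 10^3 uPa = 9.93
  428 uPa → 428
Sum: 8.52 + 7.4 + 9.93 + 428 = 453.85

453.85 uPa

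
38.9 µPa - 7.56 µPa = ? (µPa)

31.34 µPa

In µPa:
  38.9 µPa → 38.9
  7.56 µPa → 7.56
Difference: 38.9 - 7.56 = 31.34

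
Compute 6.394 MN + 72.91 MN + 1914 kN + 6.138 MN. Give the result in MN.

87.356 MN

In MN:
  6.394 MN → 6.394
  72.91 MN → 72.91
  1914 kN = 1914e-3 MN = 1.914
  6.138 MN → 6.138
Sum: 6.394 + 72.91 + 1.914 + 6.138 = 87.356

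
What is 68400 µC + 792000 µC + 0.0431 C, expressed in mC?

903.5 mC

In mC:
  68400 µC = 68400e-3 mC = 68.4
  792000 µC = 792000e-3 mC = 792
  0.0431 C = 0.0431e3 mC = 43.1
Sum: 68.4 + 792 + 43.1 = 903.5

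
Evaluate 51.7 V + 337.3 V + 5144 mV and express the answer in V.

394.144 V

In V:
  51.7 V → 51.7
  337.3 V → 337.3
  5144 mV = 5144 × 10⁻³ V = 5.144
Sum: 51.7 + 337.3 + 5.144 = 394.144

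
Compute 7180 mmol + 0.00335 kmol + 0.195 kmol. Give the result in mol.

205.53 mol

In mol:
  7180 mmol = 7180e-3 mol = 7.18
  0.00335 kmol = 0.00335e3 mol = 3.35
  0.195 kmol = 0.195e3 mol = 195
Sum: 7.18 + 3.35 + 195 = 205.53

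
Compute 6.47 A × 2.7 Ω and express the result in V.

17.469 V

6.47 × 2.7 = 17.469 V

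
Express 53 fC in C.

femto = 10⁻¹⁵, (no prefix) = 10⁰; factor is 10⁻¹⁵.
53 × 10⁻¹⁵ = 0.000000000000053

0.000000000000053 C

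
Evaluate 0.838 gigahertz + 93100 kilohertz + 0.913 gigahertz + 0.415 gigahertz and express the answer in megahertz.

2259.1 megahertz

In megahertz:
  0.838 gigahertz = 0.838 × 10^3 megahertz = 838
  93100 kilohertz = 93100 × 10^-3 megahertz = 93.1
  0.913 gigahertz = 0.913 × 10^3 megahertz = 913
  0.415 gigahertz = 0.415 × 10^3 megahertz = 415
Sum: 838 + 93.1 + 913 + 415 = 2259.1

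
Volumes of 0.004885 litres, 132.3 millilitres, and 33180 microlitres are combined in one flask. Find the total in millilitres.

170.365 millilitres

In millilitres:
  0.004885 litres = 0.004885 × 10³ millilitres = 4.885
  132.3 millilitres → 132.3
  33180 microlitres = 33180 × 10⁻³ millilitres = 33.18
Sum: 4.885 + 132.3 + 33.18 = 170.365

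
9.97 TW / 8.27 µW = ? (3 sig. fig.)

1210000000000000000

(9.97e12) / (8.27e-6) = 1.206e18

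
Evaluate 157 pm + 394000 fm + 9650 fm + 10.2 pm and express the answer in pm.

570.85 pm

In pm:
  157 pm → 157
  394000 fm = 394000e-3 pm = 394
  9650 fm = 9650e-3 pm = 9.65
  10.2 pm → 10.2
Sum: 157 + 394 + 9.65 + 10.2 = 570.85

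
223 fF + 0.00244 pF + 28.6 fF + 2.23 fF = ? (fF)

In fF:
  223 fF → 223
  0.00244 pF = 0.00244 × 10³ fF = 2.44
  28.6 fF → 28.6
  2.23 fF → 2.23
Sum: 223 + 2.44 + 28.6 + 2.23 = 256.27

256.27 fF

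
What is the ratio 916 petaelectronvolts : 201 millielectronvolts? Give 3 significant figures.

4560000000000000000

(916 × 10^15) / (201 × 10^-3) = 4.557 × 10^18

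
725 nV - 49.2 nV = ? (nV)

In nV:
  725 nV → 725
  49.2 nV → 49.2
Difference: 725 - 49.2 = 675.8

675.8 nV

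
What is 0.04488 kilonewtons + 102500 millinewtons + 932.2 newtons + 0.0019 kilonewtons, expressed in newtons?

1081.48 newtons

In newtons:
  0.04488 kilonewtons = 0.04488e3 newtons = 44.88
  102500 millinewtons = 102500e-3 newtons = 102.5
  932.2 newtons → 932.2
  0.0019 kilonewtons = 0.0019e3 newtons = 1.9
Sum: 44.88 + 102.5 + 932.2 + 1.9 = 1081.48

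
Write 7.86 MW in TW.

mega = 1e6, tera = 1e12; factor is 1e-6.
7.86 × 1e-6 = 0.00000786

0.00000786 TW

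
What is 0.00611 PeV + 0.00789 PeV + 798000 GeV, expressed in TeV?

812 TeV

In TeV:
  0.00611 PeV = 0.00611 × 10^3 TeV = 6.11
  0.00789 PeV = 0.00789 × 10^3 TeV = 7.89
  798000 GeV = 798000 × 10^-3 TeV = 798
Sum: 6.11 + 7.89 + 798 = 812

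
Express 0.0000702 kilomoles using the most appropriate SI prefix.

= 70.2 × 10⁻³ moles; 10⁻³ is milli.

70.2 millimoles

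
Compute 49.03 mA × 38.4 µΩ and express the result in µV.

1.882752 µV

49.03e-3 × 38.4e-6 = 1882.752e-9 V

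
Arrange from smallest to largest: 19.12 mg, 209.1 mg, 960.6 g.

19.12 mg = 0.01912 g
209.1 mg = 0.2091 g
960.6 g = 960.6 g

19.12 mg < 209.1 mg < 960.6 g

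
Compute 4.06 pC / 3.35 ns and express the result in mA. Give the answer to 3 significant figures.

(4.06 × 10^-12) / (3.35 × 10^-9) = 1.2119 × 10^-3 A

1.21 mA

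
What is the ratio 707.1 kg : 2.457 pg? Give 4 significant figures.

287800000000000000

(707.1 × 10^3) / (2.457 × 10^-12) = 287.79 × 10^15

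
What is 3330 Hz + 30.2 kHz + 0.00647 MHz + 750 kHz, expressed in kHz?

In kHz:
  3330 Hz = 3330 × 10⁻³ kHz = 3.33
  30.2 kHz → 30.2
  0.00647 MHz = 0.00647 × 10³ kHz = 6.47
  750 kHz → 750
Sum: 3.33 + 30.2 + 6.47 + 750 = 790

790 kHz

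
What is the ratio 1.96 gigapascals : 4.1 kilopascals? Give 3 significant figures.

478000

(1.96e9) / (4.1e3) = 0.478e6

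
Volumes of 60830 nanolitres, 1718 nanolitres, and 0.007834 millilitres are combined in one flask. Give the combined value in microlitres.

70.382 microlitres

In microlitres:
  60830 nanolitres = 60830 × 10⁻³ microlitres = 60.83
  1718 nanolitres = 1718 × 10⁻³ microlitres = 1.718
  0.007834 millilitres = 0.007834 × 10³ microlitres = 7.834
Sum: 60.83 + 1.718 + 7.834 = 70.382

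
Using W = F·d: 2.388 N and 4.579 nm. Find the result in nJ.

2.388 × 4.579 × 10⁻⁹ = 10.934652 × 10⁻⁹ J

10.934652 nJ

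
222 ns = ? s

nano = 10⁻⁹, (no prefix) = 10⁰; factor is 10⁻⁹.
222 × 10⁻⁹ = 0.000000222

0.000000222 s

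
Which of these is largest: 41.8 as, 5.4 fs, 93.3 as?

41.8 as = 0.0000000000000000418 s
5.4 fs = 0.0000000000000054 s
93.3 as = 0.0000000000000000933 s

5.4 fs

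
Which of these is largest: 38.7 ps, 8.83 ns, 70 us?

70 us

38.7 ps = 0.0000000000387 s
8.83 ns = 0.00000000883 s
70 us = 0.00007 s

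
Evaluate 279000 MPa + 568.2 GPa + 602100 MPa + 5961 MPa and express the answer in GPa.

1455.261 GPa

In GPa:
  279000 MPa = 279000e-3 GPa = 279
  568.2 GPa → 568.2
  602100 MPa = 602100e-3 GPa = 602.1
  5961 MPa = 5961e-3 GPa = 5.961
Sum: 279 + 568.2 + 602.1 + 5.961 = 1455.261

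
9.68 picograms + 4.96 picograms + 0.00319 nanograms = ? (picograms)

In picograms:
  9.68 picograms → 9.68
  4.96 picograms → 4.96
  0.00319 nanograms = 0.00319 × 10³ picograms = 3.19
Sum: 9.68 + 4.96 + 3.19 = 17.83

17.83 picograms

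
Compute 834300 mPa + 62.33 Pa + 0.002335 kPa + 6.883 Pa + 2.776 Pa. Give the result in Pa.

In Pa:
  834300 mPa = 834300 × 10⁻³ Pa = 834.3
  62.33 Pa → 62.33
  0.002335 kPa = 0.002335 × 10³ Pa = 2.335
  6.883 Pa → 6.883
  2.776 Pa → 2.776
Sum: 834.3 + 62.33 + 2.335 + 6.883 + 2.776 = 908.624

908.624 Pa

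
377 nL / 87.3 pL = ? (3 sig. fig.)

(377 × 10⁻⁹) / (87.3 × 10⁻¹²) = 4.318 × 10³

4320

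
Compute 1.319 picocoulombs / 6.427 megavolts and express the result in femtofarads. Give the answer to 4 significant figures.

(1.319e-12) / (6.427e6) = 0.205228e-18 F

0.0002052 femtofarads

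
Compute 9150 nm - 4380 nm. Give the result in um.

4.77 um

In um:
  9150 nm = 9150 × 10^-3 um = 9.15
  4380 nm = 4380 × 10^-3 um = 4.38
Difference: 9.15 - 4.38 = 4.77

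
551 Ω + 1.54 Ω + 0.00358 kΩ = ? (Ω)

In Ω:
  551 Ω → 551
  1.54 Ω → 1.54
  0.00358 kΩ = 0.00358e3 Ω = 3.58
Sum: 551 + 1.54 + 3.58 = 556.12

556.12 Ω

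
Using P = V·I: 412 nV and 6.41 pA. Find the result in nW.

0.00000000264092 nW

412e-9 × 6.41e-12 = 2640.92e-21 W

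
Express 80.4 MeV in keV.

mega = 1e6, kilo = 1e3; factor is 1e3.
80.4 × 1e3 = 80400

80400 keV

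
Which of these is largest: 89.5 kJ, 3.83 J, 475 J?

89.5 kJ

89.5 kJ = 89500 J
3.83 J = 3.83 J
475 J = 475 J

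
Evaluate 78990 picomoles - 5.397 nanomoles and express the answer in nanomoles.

In nanomoles:
  78990 picomoles = 78990 × 10⁻³ nanomoles = 78.99
  5.397 nanomoles → 5.397
Difference: 78.99 - 5.397 = 73.593

73.593 nanomoles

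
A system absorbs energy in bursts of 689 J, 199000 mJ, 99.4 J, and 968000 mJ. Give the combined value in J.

In J:
  689 J → 689
  199000 mJ = 199000 × 10^-3 J = 199
  99.4 J → 99.4
  968000 mJ = 968000 × 10^-3 J = 968
Sum: 689 + 199 + 99.4 + 968 = 1955.4

1955.4 J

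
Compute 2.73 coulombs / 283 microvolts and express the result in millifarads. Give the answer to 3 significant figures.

9650000 millifarads

(2.73) / (283e-6) = 0.0096466e6 F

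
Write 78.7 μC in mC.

micro = 10^-6, milli = 10^-3; factor is 10^-3.
78.7 × 10^-3 = 0.0787

0.0787 mC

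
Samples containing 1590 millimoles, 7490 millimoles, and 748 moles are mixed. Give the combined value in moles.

757.08 moles

In moles:
  1590 millimoles = 1590 × 10⁻³ moles = 1.59
  7490 millimoles = 7490 × 10⁻³ moles = 7.49
  748 moles → 748
Sum: 1.59 + 7.49 + 748 = 757.08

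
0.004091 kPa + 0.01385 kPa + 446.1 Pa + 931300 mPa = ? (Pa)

In Pa:
  0.004091 kPa = 0.004091 × 10^3 Pa = 4.091
  0.01385 kPa = 0.01385 × 10^3 Pa = 13.85
  446.1 Pa → 446.1
  931300 mPa = 931300 × 10^-3 Pa = 931.3
Sum: 4.091 + 13.85 + 446.1 + 931.3 = 1395.341

1395.341 Pa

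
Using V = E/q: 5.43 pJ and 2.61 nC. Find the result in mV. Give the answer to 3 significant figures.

2.08 mV

(5.43e-12) / (2.61e-9) = 2.0805e-3 V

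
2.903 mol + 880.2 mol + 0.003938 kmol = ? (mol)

In mol:
  2.903 mol → 2.903
  880.2 mol → 880.2
  0.003938 kmol = 0.003938e3 mol = 3.938
Sum: 2.903 + 880.2 + 3.938 = 887.041

887.041 mol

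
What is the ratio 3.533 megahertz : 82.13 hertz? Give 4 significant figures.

(3.533e6) / (82.13) = 0.043017e6

43020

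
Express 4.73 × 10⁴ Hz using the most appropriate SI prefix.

= 47.3 × 10³ Hz; 10³ is kilo.

47.3 kHz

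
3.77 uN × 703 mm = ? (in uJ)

3.77 × 10⁻⁶ × 703 × 10⁻³ = 2650.31 × 10⁻⁹ J

2.65031 uJ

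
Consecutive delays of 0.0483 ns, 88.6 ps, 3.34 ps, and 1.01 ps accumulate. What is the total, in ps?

141.25 ps

In ps:
  0.0483 ns = 0.0483e3 ps = 48.3
  88.6 ps → 88.6
  3.34 ps → 3.34
  1.01 ps → 1.01
Sum: 48.3 + 88.6 + 3.34 + 1.01 = 141.25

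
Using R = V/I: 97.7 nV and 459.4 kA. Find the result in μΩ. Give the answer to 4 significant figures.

0.0000002127 μΩ

(97.7 × 10^-9) / (459.4 × 10^3) = 0.212669 × 10^-12 Ω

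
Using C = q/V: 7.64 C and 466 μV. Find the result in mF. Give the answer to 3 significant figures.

16400000 mF

(7.64) / (466e-6) = 0.016395e6 F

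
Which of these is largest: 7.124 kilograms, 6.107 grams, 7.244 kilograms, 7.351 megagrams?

7.351 megagrams

7.124 kilograms = 7124 grams
6.107 grams = 6.107 grams
7.244 kilograms = 7244 grams
7.351 megagrams = 7351000 grams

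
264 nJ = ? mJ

nano = 10⁻⁹, milli = 10⁻³; factor is 10⁻⁶.
264 × 10⁻⁶ = 0.000264

0.000264 mJ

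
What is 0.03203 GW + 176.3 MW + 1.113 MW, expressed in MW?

In MW:
  0.03203 GW = 0.03203 × 10³ MW = 32.03
  176.3 MW → 176.3
  1.113 MW → 1.113
Sum: 32.03 + 176.3 + 1.113 = 209.443

209.443 MW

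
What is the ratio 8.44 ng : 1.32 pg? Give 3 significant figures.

6390

(8.44 × 10^-9) / (1.32 × 10^-12) = 6.394 × 10^3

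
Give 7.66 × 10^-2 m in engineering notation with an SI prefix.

76.6 mm

= 76.6 × 10^-3 m; 10^-3 is milli.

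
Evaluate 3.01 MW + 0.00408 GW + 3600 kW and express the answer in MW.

In MW:
  3.01 MW → 3.01
  0.00408 GW = 0.00408 × 10^3 MW = 4.08
  3600 kW = 3600 × 10^-3 MW = 3.6
Sum: 3.01 + 4.08 + 3.6 = 10.69

10.69 MW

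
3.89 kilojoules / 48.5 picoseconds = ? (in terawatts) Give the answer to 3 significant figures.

80.2 terawatts

(3.89 × 10³) / (48.5 × 10⁻¹²) = 0.080206 × 10¹⁵ W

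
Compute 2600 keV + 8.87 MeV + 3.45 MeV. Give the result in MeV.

In MeV:
  2600 keV = 2600 × 10⁻³ MeV = 2.6
  8.87 MeV → 8.87
  3.45 MeV → 3.45
Sum: 2.6 + 8.87 + 3.45 = 14.92

14.92 MeV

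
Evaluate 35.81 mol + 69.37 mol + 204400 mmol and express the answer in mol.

309.58 mol

In mol:
  35.81 mol → 35.81
  69.37 mol → 69.37
  204400 mmol = 204400e-3 mol = 204.4
Sum: 35.81 + 69.37 + 204.4 = 309.58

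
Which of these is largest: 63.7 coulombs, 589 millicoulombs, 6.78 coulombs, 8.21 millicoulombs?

63.7 coulombs = 63.7 coulombs
589 millicoulombs = 0.589 coulombs
6.78 coulombs = 6.78 coulombs
8.21 millicoulombs = 0.00821 coulombs

63.7 coulombs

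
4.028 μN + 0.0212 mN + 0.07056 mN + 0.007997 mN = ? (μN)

In μN:
  4.028 μN → 4.028
  0.0212 mN = 0.0212 × 10^3 μN = 21.2
  0.07056 mN = 0.07056 × 10^3 μN = 70.56
  0.007997 mN = 0.007997 × 10^3 μN = 7.997
Sum: 4.028 + 21.2 + 70.56 + 7.997 = 103.785

103.785 μN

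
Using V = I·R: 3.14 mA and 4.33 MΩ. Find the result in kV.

13.5962 kV

3.14 × 10⁻³ × 4.33 × 10⁶ = 13.5962 × 10³ V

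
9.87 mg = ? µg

9870 µg

milli = 10^-3, micro = 10^-6; factor is 10^3.
9.87 × 10^3 = 9870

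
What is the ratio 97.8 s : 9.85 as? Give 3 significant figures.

9930000000000000000

(97.8) / (9.85 × 10^-18) = 9.929 × 10^18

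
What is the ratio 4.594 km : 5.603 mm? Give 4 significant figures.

819900

(4.594 × 10³) / (5.603 × 10⁻³) = 0.81992 × 10⁶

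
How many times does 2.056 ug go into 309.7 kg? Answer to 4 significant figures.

(309.7 × 10³) / (2.056 × 10⁻⁶) = 150.63 × 10⁹

150600000000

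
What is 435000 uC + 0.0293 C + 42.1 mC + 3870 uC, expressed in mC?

510.27 mC

In mC:
  435000 uC = 435000e-3 mC = 435
  0.0293 C = 0.0293e3 mC = 29.3
  42.1 mC → 42.1
  3870 uC = 3870e-3 mC = 3.87
Sum: 435 + 29.3 + 42.1 + 3.87 = 510.27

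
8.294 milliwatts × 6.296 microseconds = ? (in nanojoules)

52.219024 nanojoules

8.294e-3 × 6.296e-6 = 52.219024e-9 J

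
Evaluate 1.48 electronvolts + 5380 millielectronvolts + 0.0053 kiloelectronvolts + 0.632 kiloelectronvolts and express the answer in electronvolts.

644.16 electronvolts

In electronvolts:
  1.48 electronvolts → 1.48
  5380 millielectronvolts = 5380 × 10⁻³ electronvolts = 5.38
  0.0053 kiloelectronvolts = 0.0053 × 10³ electronvolts = 5.3
  0.632 kiloelectronvolts = 0.632 × 10³ electronvolts = 632
Sum: 1.48 + 5.38 + 5.3 + 632 = 644.16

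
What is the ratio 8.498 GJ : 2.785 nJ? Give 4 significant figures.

(8.498 × 10^9) / (2.785 × 10^-9) = 3.0513 × 10^18

3051000000000000000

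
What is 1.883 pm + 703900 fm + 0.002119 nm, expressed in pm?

707.902 pm

In pm:
  1.883 pm → 1.883
  703900 fm = 703900e-3 pm = 703.9
  0.002119 nm = 0.002119e3 pm = 2.119
Sum: 1.883 + 703.9 + 2.119 = 707.902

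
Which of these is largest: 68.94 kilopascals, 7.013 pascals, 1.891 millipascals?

68.94 kilopascals

68.94 kilopascals = 68940 pascals
7.013 pascals = 7.013 pascals
1.891 millipascals = 0.001891 pascals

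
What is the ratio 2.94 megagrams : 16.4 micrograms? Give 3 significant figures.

179000000000

(2.94 × 10^6) / (16.4 × 10^-6) = 0.1793 × 10^12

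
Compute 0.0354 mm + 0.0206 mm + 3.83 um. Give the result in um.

In um:
  0.0354 mm = 0.0354 × 10^3 um = 35.4
  0.0206 mm = 0.0206 × 10^3 um = 20.6
  3.83 um → 3.83
Sum: 35.4 + 20.6 + 3.83 = 59.83

59.83 um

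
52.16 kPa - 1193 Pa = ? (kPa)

In kPa:
  52.16 kPa → 52.16
  1193 Pa = 1193 × 10⁻³ kPa = 1.193
Difference: 52.16 - 1.193 = 50.967

50.967 kPa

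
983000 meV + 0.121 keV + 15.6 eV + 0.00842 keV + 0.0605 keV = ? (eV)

In eV:
  983000 meV = 983000 × 10^-3 eV = 983
  0.121 keV = 0.121 × 10^3 eV = 121
  15.6 eV → 15.6
  0.00842 keV = 0.00842 × 10^3 eV = 8.42
  0.0605 keV = 0.0605 × 10^3 eV = 60.5
Sum: 983 + 121 + 15.6 + 8.42 + 60.5 = 1188.52

1188.52 eV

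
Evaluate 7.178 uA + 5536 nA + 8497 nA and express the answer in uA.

In uA:
  7.178 uA → 7.178
  5536 nA = 5536 × 10^-3 uA = 5.536
  8497 nA = 8497 × 10^-3 uA = 8.497
Sum: 7.178 + 5.536 + 8.497 = 21.211

21.211 uA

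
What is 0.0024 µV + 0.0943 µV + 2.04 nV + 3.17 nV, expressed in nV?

In nV:
  0.0024 µV = 0.0024 × 10³ nV = 2.4
  0.0943 µV = 0.0943 × 10³ nV = 94.3
  2.04 nV → 2.04
  3.17 nV → 3.17
Sum: 2.4 + 94.3 + 2.04 + 3.17 = 101.91

101.91 nV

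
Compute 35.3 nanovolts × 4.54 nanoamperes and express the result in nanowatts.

0.000000160262 nanowatts

35.3 × 10^-9 × 4.54 × 10^-9 = 160.262 × 10^-18 W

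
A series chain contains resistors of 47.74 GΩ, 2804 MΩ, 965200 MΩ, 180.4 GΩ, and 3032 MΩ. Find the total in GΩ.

1199.176 GΩ

In GΩ:
  47.74 GΩ → 47.74
  2804 MΩ = 2804e-3 GΩ = 2.804
  965200 MΩ = 965200e-3 GΩ = 965.2
  180.4 GΩ → 180.4
  3032 MΩ = 3032e-3 GΩ = 3.032
Sum: 47.74 + 2.804 + 965.2 + 180.4 + 3.032 = 1199.176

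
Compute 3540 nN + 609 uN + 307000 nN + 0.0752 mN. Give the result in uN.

In uN:
  3540 nN = 3540 × 10^-3 uN = 3.54
  609 uN → 609
  307000 nN = 307000 × 10^-3 uN = 307
  0.0752 mN = 0.0752 × 10^3 uN = 75.2
Sum: 3.54 + 609 + 307 + 75.2 = 994.74

994.74 uN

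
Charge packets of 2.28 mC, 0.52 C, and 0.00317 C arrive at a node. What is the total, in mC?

In mC:
  2.28 mC → 2.28
  0.52 C = 0.52 × 10³ mC = 520
  0.00317 C = 0.00317 × 10³ mC = 3.17
Sum: 2.28 + 520 + 3.17 = 525.45

525.45 mC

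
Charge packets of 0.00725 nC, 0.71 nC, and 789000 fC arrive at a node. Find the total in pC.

1506.25 pC

In pC:
  0.00725 nC = 0.00725 × 10³ pC = 7.25
  0.71 nC = 0.71 × 10³ pC = 710
  789000 fC = 789000 × 10⁻³ pC = 789
Sum: 7.25 + 710 + 789 = 1506.25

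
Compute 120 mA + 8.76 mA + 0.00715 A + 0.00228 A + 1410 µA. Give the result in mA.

139.6 mA

In mA:
  120 mA → 120
  8.76 mA → 8.76
  0.00715 A = 0.00715 × 10^3 mA = 7.15
  0.00228 A = 0.00228 × 10^3 mA = 2.28
  1410 µA = 1410 × 10^-3 mA = 1.41
Sum: 120 + 8.76 + 7.15 + 2.28 + 1.41 = 139.6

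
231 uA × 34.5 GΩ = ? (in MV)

7.9695 MV

231e-6 × 34.5e9 = 7969.5e3 V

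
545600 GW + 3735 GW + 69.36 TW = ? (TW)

In TW:
  545600 GW = 545600 × 10⁻³ TW = 545.6
  3735 GW = 3735 × 10⁻³ TW = 3.735
  69.36 TW → 69.36
Sum: 545.6 + 3.735 + 69.36 = 618.695

618.695 TW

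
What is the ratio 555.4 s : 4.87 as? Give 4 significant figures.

(555.4) / (4.87 × 10^-18) = 114.05 × 10^18

114000000000000000000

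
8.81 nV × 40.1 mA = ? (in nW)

8.81 × 10^-9 × 40.1 × 10^-3 = 353.281 × 10^-12 W

0.353281 nW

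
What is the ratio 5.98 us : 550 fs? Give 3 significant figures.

10900000

(5.98 × 10^-6) / (550 × 10^-15) = 0.01087 × 10^9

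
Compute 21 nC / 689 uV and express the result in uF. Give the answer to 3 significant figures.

(21e-9) / (689e-6) = 0.030479e-3 F

30.5 uF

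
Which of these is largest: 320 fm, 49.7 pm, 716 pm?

716 pm

320 fm = 0.00000000000032 m
49.7 pm = 0.0000000000497 m
716 pm = 0.000000000716 m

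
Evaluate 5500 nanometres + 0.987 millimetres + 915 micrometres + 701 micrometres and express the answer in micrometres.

In micrometres:
  5500 nanometres = 5500 × 10^-3 micrometres = 5.5
  0.987 millimetres = 0.987 × 10^3 micrometres = 987
  915 micrometres → 915
  701 micrometres → 701
Sum: 5.5 + 987 + 915 + 701 = 2608.5

2608.5 micrometres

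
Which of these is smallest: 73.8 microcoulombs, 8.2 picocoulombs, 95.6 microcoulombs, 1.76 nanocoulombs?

73.8 microcoulombs = 0.0000738 coulombs
8.2 picocoulombs = 0.0000000000082 coulombs
95.6 microcoulombs = 0.0000956 coulombs
1.76 nanocoulombs = 0.00000000176 coulombs

8.2 picocoulombs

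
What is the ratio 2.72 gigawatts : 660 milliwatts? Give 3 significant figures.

4120000000

(2.72e9) / (660e-3) = 0.004121e12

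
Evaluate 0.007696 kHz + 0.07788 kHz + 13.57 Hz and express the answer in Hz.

99.146 Hz

In Hz:
  0.007696 kHz = 0.007696 × 10^3 Hz = 7.696
  0.07788 kHz = 0.07788 × 10^3 Hz = 77.88
  13.57 Hz → 13.57
Sum: 7.696 + 77.88 + 13.57 = 99.146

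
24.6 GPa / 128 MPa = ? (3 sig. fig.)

192

(24.6 × 10^9) / (128 × 10^6) = 0.1922 × 10^3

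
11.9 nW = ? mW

nano = 1e-9, milli = 1e-3; factor is 1e-6.
11.9 × 1e-6 = 0.0000119

0.0000119 mW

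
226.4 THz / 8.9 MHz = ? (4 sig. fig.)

(226.4e12) / (8.9e6) = 25.438e6

25440000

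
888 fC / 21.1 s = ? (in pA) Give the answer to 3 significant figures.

0.0421 pA

(888 × 10^-15) / (21.1) = 42.085 × 10^-15 A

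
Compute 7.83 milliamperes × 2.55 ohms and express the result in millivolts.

19.9665 millivolts

7.83 × 10^-3 × 2.55 = 19.9665 × 10^-3 V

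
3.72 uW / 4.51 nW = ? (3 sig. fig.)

(3.72e-6) / (4.51e-9) = 0.8248e3

825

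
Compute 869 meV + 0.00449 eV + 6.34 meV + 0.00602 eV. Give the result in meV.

885.85 meV

In meV:
  869 meV → 869
  0.00449 eV = 0.00449 × 10³ meV = 4.49
  6.34 meV → 6.34
  0.00602 eV = 0.00602 × 10³ meV = 6.02
Sum: 869 + 4.49 + 6.34 + 6.02 = 885.85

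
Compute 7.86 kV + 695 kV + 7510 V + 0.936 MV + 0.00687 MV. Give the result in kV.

1653.24 kV

In kV:
  7.86 kV → 7.86
  695 kV → 695
  7510 V = 7510 × 10^-3 kV = 7.51
  0.936 MV = 0.936 × 10^3 kV = 936
  0.00687 MV = 0.00687 × 10^3 kV = 6.87
Sum: 7.86 + 695 + 7.51 + 936 + 6.87 = 1653.24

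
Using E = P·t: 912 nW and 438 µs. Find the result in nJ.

912 × 10^-9 × 438 × 10^-6 = 399456 × 10^-15 J

0.399456 nJ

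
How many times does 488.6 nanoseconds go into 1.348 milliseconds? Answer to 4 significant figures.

(1.348e-3) / (488.6e-9) = 0.0027589e6

2759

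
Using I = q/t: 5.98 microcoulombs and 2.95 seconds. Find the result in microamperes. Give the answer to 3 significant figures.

2.03 microamperes

(5.98 × 10^-6) / (2.95) = 2.0271 × 10^-6 A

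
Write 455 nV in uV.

nano = 10^-9, micro = 10^-6; factor is 10^-3.
455 × 10^-3 = 0.455

0.455 uV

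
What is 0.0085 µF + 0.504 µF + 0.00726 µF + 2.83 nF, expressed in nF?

522.59 nF

In nF:
  0.0085 µF = 0.0085e3 nF = 8.5
  0.504 µF = 0.504e3 nF = 504
  0.00726 µF = 0.00726e3 nF = 7.26
  2.83 nF → 2.83
Sum: 8.5 + 504 + 7.26 + 2.83 = 522.59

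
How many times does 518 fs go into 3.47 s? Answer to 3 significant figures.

6700000000000

(3.47) / (518e-15) = 0.006699e15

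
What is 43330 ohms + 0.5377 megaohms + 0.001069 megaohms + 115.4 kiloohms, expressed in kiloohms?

697.499 kiloohms

In kiloohms:
  43330 ohms = 43330e-3 kiloohms = 43.33
  0.5377 megaohms = 0.5377e3 kiloohms = 537.7
  0.001069 megaohms = 0.001069e3 kiloohms = 1.069
  115.4 kiloohms → 115.4
Sum: 43.33 + 537.7 + 1.069 + 115.4 = 697.499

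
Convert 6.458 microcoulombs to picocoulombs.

6458000 picocoulombs

micro = 1e-6, pico = 1e-12; factor is 1e6.
6.458 × 1e6 = 6458000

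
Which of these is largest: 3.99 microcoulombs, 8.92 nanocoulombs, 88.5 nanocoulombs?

3.99 microcoulombs = 0.00000399 coulombs
8.92 nanocoulombs = 0.00000000892 coulombs
88.5 nanocoulombs = 0.0000000885 coulombs

3.99 microcoulombs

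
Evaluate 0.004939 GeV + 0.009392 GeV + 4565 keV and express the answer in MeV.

In MeV:
  0.004939 GeV = 0.004939 × 10³ MeV = 4.939
  0.009392 GeV = 0.009392 × 10³ MeV = 9.392
  4565 keV = 4565 × 10⁻³ MeV = 4.565
Sum: 4.939 + 9.392 + 4.565 = 18.896

18.896 MeV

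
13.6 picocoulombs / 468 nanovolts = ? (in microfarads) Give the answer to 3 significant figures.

(13.6 × 10⁻¹²) / (468 × 10⁻⁹) = 0.02906 × 10⁻³ F

29.1 microfarads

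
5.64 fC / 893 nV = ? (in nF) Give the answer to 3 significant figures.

6.32 nF

(5.64 × 10⁻¹⁵) / (893 × 10⁻⁹) = 0.0063158 × 10⁻⁶ F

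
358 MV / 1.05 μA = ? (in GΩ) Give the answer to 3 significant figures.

(358 × 10^6) / (1.05 × 10^-6) = 340.95 × 10^12 Ω

341000 GΩ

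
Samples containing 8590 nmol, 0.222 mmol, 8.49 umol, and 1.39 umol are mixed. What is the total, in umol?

240.47 umol

In umol:
  8590 nmol = 8590 × 10⁻³ umol = 8.59
  0.222 mmol = 0.222 × 10³ umol = 222
  8.49 umol → 8.49
  1.39 umol → 1.39
Sum: 8.59 + 222 + 8.49 + 1.39 = 240.47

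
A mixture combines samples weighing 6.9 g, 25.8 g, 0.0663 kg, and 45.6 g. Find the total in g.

144.6 g

In g:
  6.9 g → 6.9
  25.8 g → 25.8
  0.0663 kg = 0.0663 × 10^3 g = 66.3
  45.6 g → 45.6
Sum: 6.9 + 25.8 + 66.3 + 45.6 = 144.6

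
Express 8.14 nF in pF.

8140 pF

nano = 10⁻⁹, pico = 10⁻¹²; factor is 10³.
8.14 × 10³ = 8140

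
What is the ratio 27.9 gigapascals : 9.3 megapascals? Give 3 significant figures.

(27.9 × 10⁹) / (9.3 × 10⁶) = 3 × 10³

3000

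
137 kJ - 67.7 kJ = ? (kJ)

In kJ:
  137 kJ → 137
  67.7 kJ → 67.7
Difference: 137 - 67.7 = 69.3

69.3 kJ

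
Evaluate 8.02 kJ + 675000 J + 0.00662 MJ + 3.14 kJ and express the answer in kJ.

In kJ:
  8.02 kJ → 8.02
  675000 J = 675000 × 10^-3 kJ = 675
  0.00662 MJ = 0.00662 × 10^3 kJ = 6.62
  3.14 kJ → 3.14
Sum: 8.02 + 675 + 6.62 + 3.14 = 692.78

692.78 kJ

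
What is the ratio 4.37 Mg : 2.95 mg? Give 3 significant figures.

(4.37e6) / (2.95e-3) = 1.481e9

1480000000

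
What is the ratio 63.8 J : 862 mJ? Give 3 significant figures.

(63.8) / (862e-3) = 0.07401e3

74.0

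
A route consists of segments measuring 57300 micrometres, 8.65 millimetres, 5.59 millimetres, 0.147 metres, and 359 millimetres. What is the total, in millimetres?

In millimetres:
  57300 micrometres = 57300 × 10⁻³ millimetres = 57.3
  8.65 millimetres → 8.65
  5.59 millimetres → 5.59
  0.147 metres = 0.147 × 10³ millimetres = 147
  359 millimetres → 359
Sum: 57.3 + 8.65 + 5.59 + 147 + 359 = 577.54

577.54 millimetres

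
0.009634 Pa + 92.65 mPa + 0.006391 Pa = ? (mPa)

In mPa:
  0.009634 Pa = 0.009634e3 mPa = 9.634
  92.65 mPa → 92.65
  0.006391 Pa = 0.006391e3 mPa = 6.391
Sum: 9.634 + 92.65 + 6.391 = 108.675

108.675 mPa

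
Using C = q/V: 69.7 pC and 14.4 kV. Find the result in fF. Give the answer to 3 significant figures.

4.84 fF

(69.7 × 10^-12) / (14.4 × 10^3) = 4.8403 × 10^-15 F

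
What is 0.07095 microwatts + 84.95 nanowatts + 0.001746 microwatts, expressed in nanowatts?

157.646 nanowatts

In nanowatts:
  0.07095 microwatts = 0.07095e3 nanowatts = 70.95
  84.95 nanowatts → 84.95
  0.001746 microwatts = 0.001746e3 nanowatts = 1.746
Sum: 70.95 + 84.95 + 1.746 = 157.646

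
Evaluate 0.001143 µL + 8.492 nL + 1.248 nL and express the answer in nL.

10.883 nL

In nL:
  0.001143 µL = 0.001143e3 nL = 1.143
  8.492 nL → 8.492
  1.248 nL → 1.248
Sum: 1.143 + 8.492 + 1.248 = 10.883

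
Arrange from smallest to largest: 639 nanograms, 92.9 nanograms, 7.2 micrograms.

92.9 nanograms < 639 nanograms < 7.2 micrograms

639 nanograms = 0.000000639 grams
92.9 nanograms = 0.0000000929 grams
7.2 micrograms = 0.0000072 grams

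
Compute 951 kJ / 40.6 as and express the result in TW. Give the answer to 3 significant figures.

(951e3) / (40.6e-18) = 23.424e21 W

23400000000 TW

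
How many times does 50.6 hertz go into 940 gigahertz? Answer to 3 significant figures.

18600000000

(940 × 10⁹) / (50.6) = 18.58 × 10⁹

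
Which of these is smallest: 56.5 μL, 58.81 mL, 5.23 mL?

56.5 μL = 0.0000565 L
58.81 mL = 0.05881 L
5.23 mL = 0.00523 L

56.5 μL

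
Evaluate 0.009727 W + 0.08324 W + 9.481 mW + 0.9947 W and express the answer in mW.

In mW:
  0.009727 W = 0.009727 × 10^3 mW = 9.727
  0.08324 W = 0.08324 × 10^3 mW = 83.24
  9.481 mW → 9.481
  0.9947 W = 0.9947 × 10^3 mW = 994.7
Sum: 9.727 + 83.24 + 9.481 + 994.7 = 1097.148

1097.148 mW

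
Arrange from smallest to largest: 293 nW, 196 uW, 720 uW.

293 nW < 196 uW < 720 uW

293 nW = 0.000000293 W
196 uW = 0.000196 W
720 uW = 0.00072 W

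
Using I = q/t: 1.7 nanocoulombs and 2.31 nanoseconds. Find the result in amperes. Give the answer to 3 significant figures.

(1.7 × 10⁻⁹) / (2.31 × 10⁻⁹) = 0.73593 A

0.736 amperes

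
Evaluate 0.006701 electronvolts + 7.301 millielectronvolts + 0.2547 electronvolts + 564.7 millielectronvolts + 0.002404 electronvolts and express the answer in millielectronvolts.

835.806 millielectronvolts

In millielectronvolts:
  0.006701 electronvolts = 0.006701 × 10^3 millielectronvolts = 6.701
  7.301 millielectronvolts → 7.301
  0.2547 electronvolts = 0.2547 × 10^3 millielectronvolts = 254.7
  564.7 millielectronvolts → 564.7
  0.002404 electronvolts = 0.002404 × 10^3 millielectronvolts = 2.404
Sum: 6.701 + 7.301 + 254.7 + 564.7 + 2.404 = 835.806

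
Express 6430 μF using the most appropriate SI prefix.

6.43 mF

= 6.43 × 10^-3 F; 10^-3 is milli.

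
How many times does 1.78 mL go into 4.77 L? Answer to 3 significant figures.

(4.77) / (1.78e-3) = 2.68e3

2680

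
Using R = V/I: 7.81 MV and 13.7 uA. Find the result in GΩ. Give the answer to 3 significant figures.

(7.81 × 10⁶) / (13.7 × 10⁻⁶) = 0.57007 × 10¹² Ω

570 GΩ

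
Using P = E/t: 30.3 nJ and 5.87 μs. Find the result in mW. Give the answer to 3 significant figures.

(30.3 × 10^-9) / (5.87 × 10^-6) = 5.1618 × 10^-3 W

5.16 mW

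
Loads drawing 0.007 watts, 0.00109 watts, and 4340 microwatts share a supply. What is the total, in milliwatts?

In milliwatts:
  0.007 watts = 0.007 × 10^3 milliwatts = 7
  0.00109 watts = 0.00109 × 10^3 milliwatts = 1.09
  4340 microwatts = 4340 × 10^-3 milliwatts = 4.34
Sum: 7 + 1.09 + 4.34 = 12.43

12.43 milliwatts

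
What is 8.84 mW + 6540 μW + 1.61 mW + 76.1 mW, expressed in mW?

In mW:
  8.84 mW → 8.84
  6540 μW = 6540 × 10⁻³ mW = 6.54
  1.61 mW → 1.61
  76.1 mW → 76.1
Sum: 8.84 + 6.54 + 1.61 + 76.1 = 93.09

93.09 mW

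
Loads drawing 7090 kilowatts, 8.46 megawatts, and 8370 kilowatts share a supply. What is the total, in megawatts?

In megawatts:
  7090 kilowatts = 7090 × 10^-3 megawatts = 7.09
  8.46 megawatts → 8.46
  8370 kilowatts = 8370 × 10^-3 megawatts = 8.37
Sum: 7.09 + 8.46 + 8.37 = 23.92

23.92 megawatts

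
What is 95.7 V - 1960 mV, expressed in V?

93.74 V

In V:
  95.7 V → 95.7
  1960 mV = 1960 × 10^-3 V = 1.96
Difference: 95.7 - 1.96 = 93.74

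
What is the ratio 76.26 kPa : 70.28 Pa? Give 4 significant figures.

(76.26e3) / (70.28) = 1.0851e3

1085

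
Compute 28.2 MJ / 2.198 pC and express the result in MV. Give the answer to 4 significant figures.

(28.2 × 10^6) / (2.198 × 10^-12) = 12.8298 × 10^18 V

12830000000000 MV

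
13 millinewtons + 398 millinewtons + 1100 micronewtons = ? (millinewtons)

412.1 millinewtons

In millinewtons:
  13 millinewtons → 13
  398 millinewtons → 398
  1100 micronewtons = 1100 × 10⁻³ millinewtons = 1.1
Sum: 13 + 398 + 1.1 = 412.1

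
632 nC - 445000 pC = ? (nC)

187 nC

In nC:
  632 nC → 632
  445000 pC = 445000 × 10^-3 nC = 445
Difference: 632 - 445 = 187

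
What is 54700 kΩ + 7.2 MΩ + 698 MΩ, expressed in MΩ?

759.9 MΩ

In MΩ:
  54700 kΩ = 54700 × 10⁻³ MΩ = 54.7
  7.2 MΩ → 7.2
  698 MΩ → 698
Sum: 54.7 + 7.2 + 698 = 759.9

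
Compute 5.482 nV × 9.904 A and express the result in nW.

5.482 × 10^-9 × 9.904 = 54.293728 × 10^-9 W

54.293728 nW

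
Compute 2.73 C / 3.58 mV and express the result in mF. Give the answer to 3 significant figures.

763000 mF

(2.73) / (3.58 × 10⁻³) = 0.76257 × 10³ F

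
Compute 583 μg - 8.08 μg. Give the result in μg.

In μg:
  583 μg → 583
  8.08 μg → 8.08
Difference: 583 - 8.08 = 574.92

574.92 μg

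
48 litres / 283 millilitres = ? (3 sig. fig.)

170

(48) / (283 × 10^-3) = 0.1696 × 10^3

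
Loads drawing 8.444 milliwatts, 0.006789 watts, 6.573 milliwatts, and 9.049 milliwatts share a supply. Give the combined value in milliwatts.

30.855 milliwatts

In milliwatts:
  8.444 milliwatts → 8.444
  0.006789 watts = 0.006789 × 10³ milliwatts = 6.789
  6.573 milliwatts → 6.573
  9.049 milliwatts → 9.049
Sum: 8.444 + 6.789 + 6.573 + 9.049 = 30.855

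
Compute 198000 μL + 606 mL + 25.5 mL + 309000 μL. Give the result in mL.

In mL:
  198000 μL = 198000e-3 mL = 198
  606 mL → 606
  25.5 mL → 25.5
  309000 μL = 309000e-3 mL = 309
Sum: 198 + 606 + 25.5 + 309 = 1138.5

1138.5 mL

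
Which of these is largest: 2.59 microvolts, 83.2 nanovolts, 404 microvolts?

2.59 microvolts = 0.00000259 volts
83.2 nanovolts = 0.0000000832 volts
404 microvolts = 0.000404 volts

404 microvolts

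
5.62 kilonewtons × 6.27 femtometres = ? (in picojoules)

5.62 × 10^3 × 6.27 × 10^-15 = 35.2374 × 10^-12 J

35.2374 picojoules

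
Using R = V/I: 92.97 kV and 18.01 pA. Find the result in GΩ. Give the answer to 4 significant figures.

5162000 GΩ

(92.97 × 10³) / (18.01 × 10⁻¹²) = 5.16213 × 10¹⁵ Ω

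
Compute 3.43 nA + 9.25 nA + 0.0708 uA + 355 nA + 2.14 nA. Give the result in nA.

In nA:
  3.43 nA → 3.43
  9.25 nA → 9.25
  0.0708 uA = 0.0708 × 10^3 nA = 70.8
  355 nA → 355
  2.14 nA → 2.14
Sum: 3.43 + 9.25 + 70.8 + 355 + 2.14 = 440.62

440.62 nA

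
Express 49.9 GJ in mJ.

giga = 1e9, milli = 1e-3; factor is 1e12.
49.9 × 1e12 = 49900000000000

49900000000000 mJ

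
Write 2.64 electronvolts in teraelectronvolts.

(no prefix) = 1e0, tera = 1e12; factor is 1e-12.
2.64 × 1e-12 = 0.00000000000264

0.00000000000264 teraelectronvolts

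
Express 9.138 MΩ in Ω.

mega = 10⁶, (no prefix) = 10⁰; factor is 10⁶.
9.138 × 10⁶ = 9138000

9138000 Ω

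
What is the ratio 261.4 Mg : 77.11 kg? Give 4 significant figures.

(261.4 × 10⁶) / (77.11 × 10³) = 3.39 × 10³

3390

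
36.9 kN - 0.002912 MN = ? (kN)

33.988 kN

In kN:
  36.9 kN → 36.9
  0.002912 MN = 0.002912 × 10^3 kN = 2.912
Difference: 36.9 - 2.912 = 33.988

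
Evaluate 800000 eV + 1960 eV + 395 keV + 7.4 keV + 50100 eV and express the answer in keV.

In keV:
  800000 eV = 800000e-3 keV = 800
  1960 eV = 1960e-3 keV = 1.96
  395 keV → 395
  7.4 keV → 7.4
  50100 eV = 50100e-3 keV = 50.1
Sum: 800 + 1.96 + 395 + 7.4 + 50.1 = 1254.46

1254.46 keV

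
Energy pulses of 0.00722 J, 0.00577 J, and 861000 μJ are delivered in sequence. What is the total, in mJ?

In mJ:
  0.00722 J = 0.00722e3 mJ = 7.22
  0.00577 J = 0.00577e3 mJ = 5.77
  861000 μJ = 861000e-3 mJ = 861
Sum: 7.22 + 5.77 + 861 = 873.99

873.99 mJ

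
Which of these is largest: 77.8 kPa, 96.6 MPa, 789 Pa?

77.8 kPa = 77800 Pa
96.6 MPa = 96600000 Pa
789 Pa = 789 Pa

96.6 MPa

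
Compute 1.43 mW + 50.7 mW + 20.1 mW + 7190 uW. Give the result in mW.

79.42 mW

In mW:
  1.43 mW → 1.43
  50.7 mW → 50.7
  20.1 mW → 20.1
  7190 uW = 7190 × 10^-3 mW = 7.19
Sum: 1.43 + 50.7 + 20.1 + 7.19 = 79.42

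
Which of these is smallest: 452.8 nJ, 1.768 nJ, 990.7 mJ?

452.8 nJ = 0.0000004528 J
1.768 nJ = 0.000000001768 J
990.7 mJ = 0.9907 J

1.768 nJ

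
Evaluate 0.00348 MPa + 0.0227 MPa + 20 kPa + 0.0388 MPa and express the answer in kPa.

84.98 kPa

In kPa:
  0.00348 MPa = 0.00348e3 kPa = 3.48
  0.0227 MPa = 0.0227e3 kPa = 22.7
  20 kPa → 20
  0.0388 MPa = 0.0388e3 kPa = 38.8
Sum: 3.48 + 22.7 + 20 + 38.8 = 84.98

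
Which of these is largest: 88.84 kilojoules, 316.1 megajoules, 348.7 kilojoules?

88.84 kilojoules = 88840 joules
316.1 megajoules = 316100000 joules
348.7 kilojoules = 348700 joules

316.1 megajoules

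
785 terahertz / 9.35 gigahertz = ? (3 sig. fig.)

84000

(785 × 10¹²) / (9.35 × 10⁹) = 83.96 × 10³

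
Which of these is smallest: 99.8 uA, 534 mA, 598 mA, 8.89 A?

99.8 uA = 0.0000998 A
534 mA = 0.534 A
598 mA = 0.598 A
8.89 A = 8.89 A

99.8 uA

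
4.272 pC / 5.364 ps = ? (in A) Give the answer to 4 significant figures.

(4.272 × 10^-12) / (5.364 × 10^-12) = 0.796421 A

0.7964 A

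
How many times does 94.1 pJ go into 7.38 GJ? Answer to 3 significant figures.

(7.38 × 10^9) / (94.1 × 10^-12) = 0.07843 × 10^21

78400000000000000000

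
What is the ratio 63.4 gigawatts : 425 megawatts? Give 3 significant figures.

149

(63.4e9) / (425e6) = 0.1492e3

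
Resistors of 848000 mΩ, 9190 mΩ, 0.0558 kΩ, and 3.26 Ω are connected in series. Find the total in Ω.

916.25 Ω

In Ω:
  848000 mΩ = 848000 × 10⁻³ Ω = 848
  9190 mΩ = 9190 × 10⁻³ Ω = 9.19
  0.0558 kΩ = 0.0558 × 10³ Ω = 55.8
  3.26 Ω → 3.26
Sum: 848 + 9.19 + 55.8 + 3.26 = 916.25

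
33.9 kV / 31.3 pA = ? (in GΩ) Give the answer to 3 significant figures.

(33.9 × 10^3) / (31.3 × 10^-12) = 1.0831 × 10^15 Ω

1080000 GΩ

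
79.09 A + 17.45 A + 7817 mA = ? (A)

In A:
  79.09 A → 79.09
  17.45 A → 17.45
  7817 mA = 7817e-3 A = 7.817
Sum: 79.09 + 17.45 + 7.817 = 104.357

104.357 A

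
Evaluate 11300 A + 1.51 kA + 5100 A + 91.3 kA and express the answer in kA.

In kA:
  11300 A = 11300 × 10^-3 kA = 11.3
  1.51 kA → 1.51
  5100 A = 5100 × 10^-3 kA = 5.1
  91.3 kA → 91.3
Sum: 11.3 + 1.51 + 5.1 + 91.3 = 109.21

109.21 kA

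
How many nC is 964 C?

(no prefix) = 10^0, nano = 10^-9; factor is 10^9.
964 × 10^9 = 964000000000

964000000000 nC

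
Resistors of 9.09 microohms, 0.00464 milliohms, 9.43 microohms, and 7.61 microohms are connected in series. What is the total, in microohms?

In microohms:
  9.09 microohms → 9.09
  0.00464 milliohms = 0.00464e3 microohms = 4.64
  9.43 microohms → 9.43
  7.61 microohms → 7.61
Sum: 9.09 + 4.64 + 9.43 + 7.61 = 30.77

30.77 microohms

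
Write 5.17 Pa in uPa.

(no prefix) = 10^0, micro = 10^-6; factor is 10^6.
5.17 × 10^6 = 5170000

5170000 uPa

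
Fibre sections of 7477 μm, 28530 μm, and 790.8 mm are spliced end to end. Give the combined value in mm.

826.807 mm

In mm:
  7477 μm = 7477e-3 mm = 7.477
  28530 μm = 28530e-3 mm = 28.53
  790.8 mm → 790.8
Sum: 7.477 + 28.53 + 790.8 = 826.807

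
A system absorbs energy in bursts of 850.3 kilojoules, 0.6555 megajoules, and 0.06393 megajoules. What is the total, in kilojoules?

1569.73 kilojoules

In kilojoules:
  850.3 kilojoules → 850.3
  0.6555 megajoules = 0.6555e3 kilojoules = 655.5
  0.06393 megajoules = 0.06393e3 kilojoules = 63.93
Sum: 850.3 + 655.5 + 63.93 = 1569.73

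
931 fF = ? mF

femto = 1e-15, milli = 1e-3; factor is 1e-12.
931 × 1e-12 = 0.000000000931

0.000000000931 mF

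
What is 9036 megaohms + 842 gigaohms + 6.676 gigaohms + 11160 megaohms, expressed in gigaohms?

In gigaohms:
  9036 megaohms = 9036 × 10⁻³ gigaohms = 9.036
  842 gigaohms → 842
  6.676 gigaohms → 6.676
  11160 megaohms = 11160 × 10⁻³ gigaohms = 11.16
Sum: 9.036 + 842 + 6.676 + 11.16 = 868.872

868.872 gigaohms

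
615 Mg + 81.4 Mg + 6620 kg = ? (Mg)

703.02 Mg

In Mg:
  615 Mg → 615
  81.4 Mg → 81.4
  6620 kg = 6620 × 10⁻³ Mg = 6.62
Sum: 615 + 81.4 + 6.62 = 703.02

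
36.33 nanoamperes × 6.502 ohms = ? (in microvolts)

36.33e-9 × 6.502 = 236.21766e-9 V

0.23621766 microvolts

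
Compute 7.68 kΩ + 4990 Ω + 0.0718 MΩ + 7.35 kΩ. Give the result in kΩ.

In kΩ:
  7.68 kΩ → 7.68
  4990 Ω = 4990 × 10⁻³ kΩ = 4.99
  0.0718 MΩ = 0.0718 × 10³ kΩ = 71.8
  7.35 kΩ → 7.35
Sum: 7.68 + 4.99 + 71.8 + 7.35 = 91.82

91.82 kΩ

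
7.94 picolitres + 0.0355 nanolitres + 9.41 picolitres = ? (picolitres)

In picolitres:
  7.94 picolitres → 7.94
  0.0355 nanolitres = 0.0355e3 picolitres = 35.5
  9.41 picolitres → 9.41
Sum: 7.94 + 35.5 + 9.41 = 52.85

52.85 picolitres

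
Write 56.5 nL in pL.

nano = 10⁻⁹, pico = 10⁻¹²; factor is 10³.
56.5 × 10³ = 56500

56500 pL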